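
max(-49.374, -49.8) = -49.374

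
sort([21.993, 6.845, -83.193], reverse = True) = [21.993, 6.845, -83.193]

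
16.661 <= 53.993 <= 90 True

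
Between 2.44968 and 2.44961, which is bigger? 2.44968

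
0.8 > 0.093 True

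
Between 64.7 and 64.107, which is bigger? 64.7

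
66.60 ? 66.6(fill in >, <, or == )==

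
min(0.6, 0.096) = 0.096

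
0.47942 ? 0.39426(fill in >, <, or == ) >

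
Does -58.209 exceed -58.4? Yes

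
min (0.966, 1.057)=0.966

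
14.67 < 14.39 False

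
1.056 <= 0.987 False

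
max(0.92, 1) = 1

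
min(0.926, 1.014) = 0.926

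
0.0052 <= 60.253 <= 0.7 False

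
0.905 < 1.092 True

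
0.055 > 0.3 False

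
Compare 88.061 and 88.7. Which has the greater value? 88.7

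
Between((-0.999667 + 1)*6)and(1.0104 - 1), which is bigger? (1.0104 - 1)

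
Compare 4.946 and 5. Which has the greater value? 5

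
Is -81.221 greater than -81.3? Yes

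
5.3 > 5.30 False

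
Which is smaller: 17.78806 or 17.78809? 17.78806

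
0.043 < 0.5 True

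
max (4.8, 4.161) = 4.8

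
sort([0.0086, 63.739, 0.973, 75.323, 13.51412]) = [0.0086, 0.973, 13.51412, 63.739, 75.323]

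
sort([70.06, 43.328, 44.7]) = [43.328, 44.7, 70.06]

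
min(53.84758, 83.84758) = 53.84758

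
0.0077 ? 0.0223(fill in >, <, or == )<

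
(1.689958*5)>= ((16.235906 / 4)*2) True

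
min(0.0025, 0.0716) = 0.0025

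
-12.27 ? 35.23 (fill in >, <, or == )<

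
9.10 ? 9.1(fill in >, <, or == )==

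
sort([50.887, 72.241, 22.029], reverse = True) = [72.241, 50.887, 22.029]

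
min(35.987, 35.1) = 35.1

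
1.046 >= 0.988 True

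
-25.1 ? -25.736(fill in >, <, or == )>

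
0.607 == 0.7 False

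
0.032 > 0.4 False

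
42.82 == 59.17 False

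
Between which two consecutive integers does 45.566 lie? 45 and 46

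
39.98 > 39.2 True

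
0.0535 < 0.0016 False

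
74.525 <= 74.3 False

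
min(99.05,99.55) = 99.05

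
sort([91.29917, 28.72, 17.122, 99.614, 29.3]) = [17.122, 28.72, 29.3, 91.29917, 99.614]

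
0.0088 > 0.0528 False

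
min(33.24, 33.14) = 33.14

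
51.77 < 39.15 False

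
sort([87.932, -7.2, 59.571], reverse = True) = [87.932, 59.571, -7.2]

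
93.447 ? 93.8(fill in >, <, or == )<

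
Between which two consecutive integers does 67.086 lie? 67 and 68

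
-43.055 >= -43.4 True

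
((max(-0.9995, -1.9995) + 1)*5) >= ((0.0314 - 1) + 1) False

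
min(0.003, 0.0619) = 0.003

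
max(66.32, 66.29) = 66.32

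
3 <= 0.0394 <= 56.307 False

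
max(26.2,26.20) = 26.20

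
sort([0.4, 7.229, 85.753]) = [0.4, 7.229, 85.753]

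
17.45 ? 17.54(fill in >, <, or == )<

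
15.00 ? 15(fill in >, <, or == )==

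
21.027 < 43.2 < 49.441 True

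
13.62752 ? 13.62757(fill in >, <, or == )<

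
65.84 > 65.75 True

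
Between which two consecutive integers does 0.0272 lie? 0 and 1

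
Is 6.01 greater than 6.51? No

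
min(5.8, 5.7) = 5.7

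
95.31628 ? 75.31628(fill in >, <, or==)>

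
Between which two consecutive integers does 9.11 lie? 9 and 10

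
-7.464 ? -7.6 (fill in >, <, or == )>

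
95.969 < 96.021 True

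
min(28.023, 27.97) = 27.97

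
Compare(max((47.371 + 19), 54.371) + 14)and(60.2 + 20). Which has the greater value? (max((47.371 + 19), 54.371) + 14)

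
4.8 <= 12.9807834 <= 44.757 True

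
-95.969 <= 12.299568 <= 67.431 True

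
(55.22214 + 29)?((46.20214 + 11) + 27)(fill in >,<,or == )>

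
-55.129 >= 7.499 False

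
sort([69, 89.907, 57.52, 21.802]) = [21.802, 57.52, 69, 89.907]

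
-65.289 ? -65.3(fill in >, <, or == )>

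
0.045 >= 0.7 False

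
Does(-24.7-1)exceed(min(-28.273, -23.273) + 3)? No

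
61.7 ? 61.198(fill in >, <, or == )>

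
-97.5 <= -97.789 False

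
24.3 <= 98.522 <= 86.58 False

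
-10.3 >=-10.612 True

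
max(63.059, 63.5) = 63.5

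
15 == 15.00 True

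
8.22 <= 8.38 True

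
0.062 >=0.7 False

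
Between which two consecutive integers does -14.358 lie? -15 and -14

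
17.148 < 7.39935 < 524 False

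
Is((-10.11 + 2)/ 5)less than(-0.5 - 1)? Yes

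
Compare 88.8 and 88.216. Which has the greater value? 88.8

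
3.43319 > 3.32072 True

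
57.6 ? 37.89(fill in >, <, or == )>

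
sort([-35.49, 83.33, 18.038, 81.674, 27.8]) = [-35.49, 18.038, 27.8, 81.674, 83.33]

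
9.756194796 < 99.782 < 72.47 False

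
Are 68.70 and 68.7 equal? Yes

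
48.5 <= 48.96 True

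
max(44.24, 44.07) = 44.24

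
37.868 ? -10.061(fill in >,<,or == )>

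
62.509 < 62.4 False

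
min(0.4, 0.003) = 0.003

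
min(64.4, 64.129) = 64.129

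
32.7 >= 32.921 False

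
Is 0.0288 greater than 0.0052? Yes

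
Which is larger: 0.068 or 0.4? 0.4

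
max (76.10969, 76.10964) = 76.10969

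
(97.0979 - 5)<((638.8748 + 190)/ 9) False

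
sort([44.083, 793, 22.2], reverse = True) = [793, 44.083, 22.2]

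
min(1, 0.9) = 0.9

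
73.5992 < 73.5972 False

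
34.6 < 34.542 False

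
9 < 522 True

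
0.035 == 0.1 False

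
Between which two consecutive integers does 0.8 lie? 0 and 1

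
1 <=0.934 False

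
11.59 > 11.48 True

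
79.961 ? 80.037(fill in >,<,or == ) <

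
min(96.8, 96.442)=96.442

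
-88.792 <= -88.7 True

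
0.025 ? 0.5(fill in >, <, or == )<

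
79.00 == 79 True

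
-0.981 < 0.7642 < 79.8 True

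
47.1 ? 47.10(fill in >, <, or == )==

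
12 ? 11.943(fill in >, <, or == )>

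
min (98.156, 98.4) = 98.156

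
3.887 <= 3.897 True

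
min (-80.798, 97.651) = -80.798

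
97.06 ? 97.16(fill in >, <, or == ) <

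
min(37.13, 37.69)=37.13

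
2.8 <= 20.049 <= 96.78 True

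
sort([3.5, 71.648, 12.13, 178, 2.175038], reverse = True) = [178, 71.648, 12.13, 3.5, 2.175038]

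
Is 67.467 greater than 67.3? Yes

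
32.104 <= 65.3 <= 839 True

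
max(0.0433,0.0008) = 0.0433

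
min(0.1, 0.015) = 0.015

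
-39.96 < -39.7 True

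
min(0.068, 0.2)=0.068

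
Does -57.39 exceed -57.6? Yes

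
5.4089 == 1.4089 False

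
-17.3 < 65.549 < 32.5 False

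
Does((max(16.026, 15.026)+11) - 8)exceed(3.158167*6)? Yes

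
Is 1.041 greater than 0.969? Yes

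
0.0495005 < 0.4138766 True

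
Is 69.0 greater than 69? No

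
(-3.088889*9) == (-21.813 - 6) False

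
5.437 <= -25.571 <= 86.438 False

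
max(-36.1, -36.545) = -36.1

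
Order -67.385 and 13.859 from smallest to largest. -67.385, 13.859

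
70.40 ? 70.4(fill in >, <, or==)==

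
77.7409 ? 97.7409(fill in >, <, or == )<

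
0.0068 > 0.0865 False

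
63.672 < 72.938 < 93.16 True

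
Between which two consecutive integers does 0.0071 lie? 0 and 1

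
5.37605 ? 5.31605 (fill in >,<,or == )>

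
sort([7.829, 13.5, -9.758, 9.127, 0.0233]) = [-9.758, 0.0233, 7.829, 9.127, 13.5]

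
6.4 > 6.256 True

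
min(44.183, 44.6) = 44.183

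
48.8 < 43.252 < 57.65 False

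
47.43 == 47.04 False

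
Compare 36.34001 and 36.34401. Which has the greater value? 36.34401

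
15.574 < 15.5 False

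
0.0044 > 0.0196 False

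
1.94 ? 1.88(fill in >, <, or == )>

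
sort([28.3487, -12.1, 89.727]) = [-12.1, 28.3487, 89.727]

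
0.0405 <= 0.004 False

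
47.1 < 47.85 True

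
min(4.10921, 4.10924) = 4.10921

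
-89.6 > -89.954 True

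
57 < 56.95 False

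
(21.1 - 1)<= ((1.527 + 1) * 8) True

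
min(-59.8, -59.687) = -59.8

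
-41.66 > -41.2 False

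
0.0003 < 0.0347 True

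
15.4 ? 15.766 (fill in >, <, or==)<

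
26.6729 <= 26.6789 True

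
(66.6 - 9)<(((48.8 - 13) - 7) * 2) False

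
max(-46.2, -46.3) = -46.2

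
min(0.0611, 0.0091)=0.0091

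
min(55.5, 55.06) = 55.06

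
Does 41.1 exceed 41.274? No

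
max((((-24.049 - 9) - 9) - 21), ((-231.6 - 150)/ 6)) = -63.049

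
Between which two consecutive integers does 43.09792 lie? 43 and 44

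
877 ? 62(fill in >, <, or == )>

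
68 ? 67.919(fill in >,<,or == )>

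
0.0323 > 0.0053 True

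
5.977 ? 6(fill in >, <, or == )<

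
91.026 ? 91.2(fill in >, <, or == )<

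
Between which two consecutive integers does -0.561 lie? -1 and 0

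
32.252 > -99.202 True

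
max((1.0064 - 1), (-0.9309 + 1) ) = 0.0691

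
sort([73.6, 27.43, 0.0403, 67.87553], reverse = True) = [73.6, 67.87553, 27.43, 0.0403]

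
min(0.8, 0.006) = 0.006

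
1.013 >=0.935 True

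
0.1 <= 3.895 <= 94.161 True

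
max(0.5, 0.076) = 0.5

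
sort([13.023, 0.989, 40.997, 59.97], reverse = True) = [59.97, 40.997, 13.023, 0.989]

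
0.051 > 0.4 False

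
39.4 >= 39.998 False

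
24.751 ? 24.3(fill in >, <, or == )>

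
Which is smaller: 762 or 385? 385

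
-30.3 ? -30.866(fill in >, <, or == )>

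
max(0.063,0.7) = 0.7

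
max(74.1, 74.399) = 74.399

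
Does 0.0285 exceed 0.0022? Yes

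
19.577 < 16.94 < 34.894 False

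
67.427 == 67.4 False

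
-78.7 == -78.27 False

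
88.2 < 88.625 True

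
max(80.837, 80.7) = 80.837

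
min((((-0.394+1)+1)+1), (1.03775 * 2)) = 2.0755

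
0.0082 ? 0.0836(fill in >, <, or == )<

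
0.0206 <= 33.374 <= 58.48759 True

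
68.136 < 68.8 True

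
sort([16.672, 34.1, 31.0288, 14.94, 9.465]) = [9.465, 14.94, 16.672, 31.0288, 34.1]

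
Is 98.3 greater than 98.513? No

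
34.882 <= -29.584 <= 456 False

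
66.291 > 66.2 True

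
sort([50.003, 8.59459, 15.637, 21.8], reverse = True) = [50.003, 21.8, 15.637, 8.59459]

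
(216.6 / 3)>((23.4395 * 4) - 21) False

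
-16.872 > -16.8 False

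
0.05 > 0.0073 True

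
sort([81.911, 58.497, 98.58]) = [58.497, 81.911, 98.58]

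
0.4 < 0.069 False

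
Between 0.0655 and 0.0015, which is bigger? 0.0655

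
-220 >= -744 True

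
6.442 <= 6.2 False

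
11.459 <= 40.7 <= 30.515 False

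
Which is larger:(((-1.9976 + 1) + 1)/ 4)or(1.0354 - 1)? (1.0354 - 1)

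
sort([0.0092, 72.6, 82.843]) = [0.0092, 72.6, 82.843]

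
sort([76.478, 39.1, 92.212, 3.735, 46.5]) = [3.735, 39.1, 46.5, 76.478, 92.212]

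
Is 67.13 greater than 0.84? Yes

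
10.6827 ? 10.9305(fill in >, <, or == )<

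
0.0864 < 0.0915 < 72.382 True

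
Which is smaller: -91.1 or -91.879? -91.879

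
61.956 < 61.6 False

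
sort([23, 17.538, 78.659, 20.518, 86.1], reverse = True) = [86.1, 78.659, 23, 20.518, 17.538]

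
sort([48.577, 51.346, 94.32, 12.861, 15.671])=[12.861, 15.671, 48.577, 51.346, 94.32]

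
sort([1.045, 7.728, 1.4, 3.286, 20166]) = [1.045, 1.4, 3.286, 7.728, 20166]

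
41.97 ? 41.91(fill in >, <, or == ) >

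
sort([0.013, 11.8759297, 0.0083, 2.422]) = [0.0083, 0.013, 2.422, 11.8759297]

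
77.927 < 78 True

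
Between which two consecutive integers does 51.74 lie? 51 and 52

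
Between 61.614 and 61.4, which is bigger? 61.614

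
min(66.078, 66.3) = 66.078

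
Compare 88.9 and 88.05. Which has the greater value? 88.9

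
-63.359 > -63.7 True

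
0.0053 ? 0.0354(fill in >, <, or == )<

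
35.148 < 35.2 True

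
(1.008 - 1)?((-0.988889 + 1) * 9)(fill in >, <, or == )<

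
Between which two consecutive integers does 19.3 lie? 19 and 20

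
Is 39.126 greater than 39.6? No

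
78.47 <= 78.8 True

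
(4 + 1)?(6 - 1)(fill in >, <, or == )==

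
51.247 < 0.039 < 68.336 False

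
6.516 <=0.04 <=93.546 False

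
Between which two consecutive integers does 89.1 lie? 89 and 90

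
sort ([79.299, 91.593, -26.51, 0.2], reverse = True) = [91.593, 79.299, 0.2, -26.51]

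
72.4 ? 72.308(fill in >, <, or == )>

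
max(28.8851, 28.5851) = 28.8851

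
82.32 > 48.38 True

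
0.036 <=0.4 True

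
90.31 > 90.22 True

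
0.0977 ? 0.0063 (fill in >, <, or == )>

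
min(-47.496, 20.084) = -47.496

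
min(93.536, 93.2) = 93.2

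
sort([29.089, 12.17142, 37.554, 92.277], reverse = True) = [92.277, 37.554, 29.089, 12.17142]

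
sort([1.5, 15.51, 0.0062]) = [0.0062, 1.5, 15.51]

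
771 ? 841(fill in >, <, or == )<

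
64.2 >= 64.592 False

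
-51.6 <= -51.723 False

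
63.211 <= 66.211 True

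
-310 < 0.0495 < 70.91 True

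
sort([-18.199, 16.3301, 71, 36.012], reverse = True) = [71, 36.012, 16.3301, -18.199]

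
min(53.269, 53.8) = 53.269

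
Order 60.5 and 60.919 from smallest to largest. 60.5, 60.919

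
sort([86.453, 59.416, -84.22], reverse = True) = [86.453, 59.416, -84.22]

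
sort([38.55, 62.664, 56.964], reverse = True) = [62.664, 56.964, 38.55]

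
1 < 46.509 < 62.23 True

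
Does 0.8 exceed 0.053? Yes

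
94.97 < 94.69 False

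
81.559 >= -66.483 True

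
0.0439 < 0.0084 False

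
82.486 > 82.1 True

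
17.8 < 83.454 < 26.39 False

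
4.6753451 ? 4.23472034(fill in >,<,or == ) >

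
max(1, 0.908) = 1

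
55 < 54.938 False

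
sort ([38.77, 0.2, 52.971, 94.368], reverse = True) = [94.368, 52.971, 38.77, 0.2]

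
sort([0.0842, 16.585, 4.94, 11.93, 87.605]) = [0.0842, 4.94, 11.93, 16.585, 87.605]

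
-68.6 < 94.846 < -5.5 False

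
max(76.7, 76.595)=76.7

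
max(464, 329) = 464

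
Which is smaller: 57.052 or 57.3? 57.052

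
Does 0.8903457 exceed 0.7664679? Yes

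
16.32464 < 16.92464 True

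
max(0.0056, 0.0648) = 0.0648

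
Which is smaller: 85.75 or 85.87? 85.75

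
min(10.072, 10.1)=10.072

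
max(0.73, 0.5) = 0.73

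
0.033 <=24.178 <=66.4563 True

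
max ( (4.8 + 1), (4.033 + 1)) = 5.8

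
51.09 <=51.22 True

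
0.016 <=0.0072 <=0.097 False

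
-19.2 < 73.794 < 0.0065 False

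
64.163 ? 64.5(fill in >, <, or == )<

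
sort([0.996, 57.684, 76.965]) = [0.996, 57.684, 76.965]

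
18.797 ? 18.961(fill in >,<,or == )<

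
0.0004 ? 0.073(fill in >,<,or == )<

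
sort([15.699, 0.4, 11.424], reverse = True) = [15.699, 11.424, 0.4]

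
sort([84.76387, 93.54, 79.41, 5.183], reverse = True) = [93.54, 84.76387, 79.41, 5.183]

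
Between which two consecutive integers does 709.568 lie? 709 and 710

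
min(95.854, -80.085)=-80.085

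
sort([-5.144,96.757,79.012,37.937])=[-5.144,37.937,79.012,96.757]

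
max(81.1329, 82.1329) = 82.1329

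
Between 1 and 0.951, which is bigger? 1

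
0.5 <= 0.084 False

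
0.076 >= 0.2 False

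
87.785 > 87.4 True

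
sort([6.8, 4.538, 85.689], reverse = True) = [85.689, 6.8, 4.538]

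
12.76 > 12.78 False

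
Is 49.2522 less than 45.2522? No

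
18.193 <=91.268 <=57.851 False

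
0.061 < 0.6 True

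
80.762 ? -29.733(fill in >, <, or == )>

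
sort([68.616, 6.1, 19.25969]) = [6.1, 19.25969, 68.616]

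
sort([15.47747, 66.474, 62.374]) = [15.47747, 62.374, 66.474]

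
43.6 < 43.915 True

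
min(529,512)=512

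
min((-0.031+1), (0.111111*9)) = 0.969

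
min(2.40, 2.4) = 2.40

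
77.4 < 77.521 True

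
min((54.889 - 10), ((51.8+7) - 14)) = 44.8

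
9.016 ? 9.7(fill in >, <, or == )<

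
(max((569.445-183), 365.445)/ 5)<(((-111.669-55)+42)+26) False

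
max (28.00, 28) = 28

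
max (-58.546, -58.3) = -58.3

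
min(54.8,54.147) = 54.147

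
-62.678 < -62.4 True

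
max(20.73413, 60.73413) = 60.73413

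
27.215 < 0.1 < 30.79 False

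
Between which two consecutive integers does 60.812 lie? 60 and 61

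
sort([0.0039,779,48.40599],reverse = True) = [779,48.40599,0.0039]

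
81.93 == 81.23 False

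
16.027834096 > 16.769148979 False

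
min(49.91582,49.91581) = 49.91581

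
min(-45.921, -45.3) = -45.921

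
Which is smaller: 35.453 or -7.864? -7.864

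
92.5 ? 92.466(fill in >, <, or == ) >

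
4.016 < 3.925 False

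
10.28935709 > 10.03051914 True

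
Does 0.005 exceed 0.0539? No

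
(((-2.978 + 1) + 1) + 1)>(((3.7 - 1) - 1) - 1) False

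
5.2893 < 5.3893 True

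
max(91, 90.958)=91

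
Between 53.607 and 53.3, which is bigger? 53.607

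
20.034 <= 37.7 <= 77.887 True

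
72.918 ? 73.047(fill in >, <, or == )<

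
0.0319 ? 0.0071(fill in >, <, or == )>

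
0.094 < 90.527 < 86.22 False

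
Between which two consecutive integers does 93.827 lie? 93 and 94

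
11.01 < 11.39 True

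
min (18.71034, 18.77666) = 18.71034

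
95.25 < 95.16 False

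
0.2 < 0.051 False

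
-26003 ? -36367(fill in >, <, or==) >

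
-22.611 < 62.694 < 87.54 True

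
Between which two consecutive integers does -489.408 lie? -490 and -489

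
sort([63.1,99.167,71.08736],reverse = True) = [99.167,71.08736,63.1]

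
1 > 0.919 True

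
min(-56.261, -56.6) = -56.6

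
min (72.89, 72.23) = 72.23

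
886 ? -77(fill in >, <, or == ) >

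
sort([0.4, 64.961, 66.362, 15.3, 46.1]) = [0.4, 15.3, 46.1, 64.961, 66.362]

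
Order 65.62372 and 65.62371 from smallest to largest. 65.62371, 65.62372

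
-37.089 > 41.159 False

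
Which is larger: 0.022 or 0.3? 0.3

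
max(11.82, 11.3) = 11.82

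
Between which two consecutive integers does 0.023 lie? 0 and 1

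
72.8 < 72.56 False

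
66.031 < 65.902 False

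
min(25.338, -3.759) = -3.759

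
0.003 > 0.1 False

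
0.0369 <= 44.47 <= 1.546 False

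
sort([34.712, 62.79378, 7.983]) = [7.983, 34.712, 62.79378]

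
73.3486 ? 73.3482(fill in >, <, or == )>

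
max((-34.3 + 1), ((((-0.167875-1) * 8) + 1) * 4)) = -33.3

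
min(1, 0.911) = 0.911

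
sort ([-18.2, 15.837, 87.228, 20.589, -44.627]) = [-44.627, -18.2, 15.837, 20.589, 87.228]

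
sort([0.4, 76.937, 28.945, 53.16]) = [0.4, 28.945, 53.16, 76.937]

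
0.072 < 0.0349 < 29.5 False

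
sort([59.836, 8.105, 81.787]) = [8.105, 59.836, 81.787]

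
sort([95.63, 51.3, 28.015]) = [28.015, 51.3, 95.63]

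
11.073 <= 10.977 False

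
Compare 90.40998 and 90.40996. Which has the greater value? 90.40998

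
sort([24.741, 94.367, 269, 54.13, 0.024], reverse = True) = [269, 94.367, 54.13, 24.741, 0.024]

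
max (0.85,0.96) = 0.96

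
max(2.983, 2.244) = 2.983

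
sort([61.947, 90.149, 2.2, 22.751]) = [2.2, 22.751, 61.947, 90.149]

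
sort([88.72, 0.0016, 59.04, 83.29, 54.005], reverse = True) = [88.72, 83.29, 59.04, 54.005, 0.0016]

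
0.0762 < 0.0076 False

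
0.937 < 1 True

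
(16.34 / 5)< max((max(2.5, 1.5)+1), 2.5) True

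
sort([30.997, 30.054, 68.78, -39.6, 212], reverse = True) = [212, 68.78, 30.997, 30.054, -39.6]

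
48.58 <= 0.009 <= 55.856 False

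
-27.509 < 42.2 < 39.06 False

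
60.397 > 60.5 False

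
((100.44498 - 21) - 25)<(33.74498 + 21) True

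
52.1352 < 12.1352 False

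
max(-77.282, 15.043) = 15.043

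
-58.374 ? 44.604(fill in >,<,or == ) <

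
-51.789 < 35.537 True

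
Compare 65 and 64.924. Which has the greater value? 65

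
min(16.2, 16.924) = 16.2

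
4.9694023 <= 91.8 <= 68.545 False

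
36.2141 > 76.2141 False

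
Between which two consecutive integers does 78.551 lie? 78 and 79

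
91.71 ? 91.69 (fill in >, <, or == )>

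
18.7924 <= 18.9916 True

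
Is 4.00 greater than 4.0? No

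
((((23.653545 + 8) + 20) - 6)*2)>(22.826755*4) True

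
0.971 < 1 True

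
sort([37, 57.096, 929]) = [37, 57.096, 929]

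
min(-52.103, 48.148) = -52.103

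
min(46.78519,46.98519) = 46.78519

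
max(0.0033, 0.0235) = 0.0235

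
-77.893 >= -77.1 False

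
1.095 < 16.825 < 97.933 True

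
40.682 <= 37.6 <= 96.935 False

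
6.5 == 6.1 False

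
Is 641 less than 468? No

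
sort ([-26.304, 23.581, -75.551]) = [-75.551, -26.304, 23.581]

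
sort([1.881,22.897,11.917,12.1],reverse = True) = [22.897,12.1,11.917,1.881]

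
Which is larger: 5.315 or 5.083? 5.315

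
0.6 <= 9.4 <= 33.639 True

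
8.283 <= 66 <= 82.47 True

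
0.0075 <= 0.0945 True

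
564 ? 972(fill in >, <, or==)<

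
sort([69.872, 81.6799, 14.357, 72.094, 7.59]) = [7.59, 14.357, 69.872, 72.094, 81.6799]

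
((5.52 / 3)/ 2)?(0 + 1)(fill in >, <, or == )<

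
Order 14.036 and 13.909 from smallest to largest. 13.909, 14.036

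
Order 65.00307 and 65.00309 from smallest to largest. 65.00307, 65.00309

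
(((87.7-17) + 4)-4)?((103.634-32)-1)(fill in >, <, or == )>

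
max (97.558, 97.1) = 97.558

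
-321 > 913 False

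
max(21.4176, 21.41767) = 21.41767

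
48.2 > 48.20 False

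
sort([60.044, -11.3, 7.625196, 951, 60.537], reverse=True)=[951, 60.537, 60.044, 7.625196, -11.3]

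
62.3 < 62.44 True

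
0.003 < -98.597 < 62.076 False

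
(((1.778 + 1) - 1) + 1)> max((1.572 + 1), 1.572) True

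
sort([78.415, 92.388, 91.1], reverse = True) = [92.388, 91.1, 78.415]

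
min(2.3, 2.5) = 2.3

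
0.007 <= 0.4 True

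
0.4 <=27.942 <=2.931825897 False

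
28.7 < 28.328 False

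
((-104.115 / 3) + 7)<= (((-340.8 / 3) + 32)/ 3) True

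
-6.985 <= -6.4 True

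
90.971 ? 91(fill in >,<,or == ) <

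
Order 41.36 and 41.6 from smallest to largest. 41.36, 41.6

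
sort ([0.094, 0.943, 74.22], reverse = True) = [74.22, 0.943, 0.094]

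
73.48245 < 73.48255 True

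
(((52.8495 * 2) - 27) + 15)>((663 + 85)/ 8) True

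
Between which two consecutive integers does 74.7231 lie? 74 and 75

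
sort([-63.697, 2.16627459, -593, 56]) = [-593, -63.697, 2.16627459, 56]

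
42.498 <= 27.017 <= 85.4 False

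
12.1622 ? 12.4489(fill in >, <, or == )<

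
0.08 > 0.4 False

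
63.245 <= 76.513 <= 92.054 True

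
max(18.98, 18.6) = 18.98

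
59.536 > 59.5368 False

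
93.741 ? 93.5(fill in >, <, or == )>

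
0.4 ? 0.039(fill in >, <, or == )>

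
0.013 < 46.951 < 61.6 True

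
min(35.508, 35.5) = 35.5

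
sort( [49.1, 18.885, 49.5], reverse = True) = [49.5, 49.1, 18.885]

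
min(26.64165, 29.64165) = 26.64165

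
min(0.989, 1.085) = 0.989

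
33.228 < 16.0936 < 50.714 False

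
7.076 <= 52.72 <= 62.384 True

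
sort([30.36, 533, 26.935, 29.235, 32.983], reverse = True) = [533, 32.983, 30.36, 29.235, 26.935]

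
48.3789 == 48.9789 False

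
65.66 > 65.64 True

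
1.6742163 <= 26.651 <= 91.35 True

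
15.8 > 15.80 False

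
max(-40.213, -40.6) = -40.213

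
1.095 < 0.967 False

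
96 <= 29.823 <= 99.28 False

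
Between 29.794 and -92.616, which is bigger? 29.794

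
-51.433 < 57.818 True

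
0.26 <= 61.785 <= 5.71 False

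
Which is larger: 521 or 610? 610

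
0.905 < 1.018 True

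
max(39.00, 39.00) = 39.00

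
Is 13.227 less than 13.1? No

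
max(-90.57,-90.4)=-90.4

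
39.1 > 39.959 False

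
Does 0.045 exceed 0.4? No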